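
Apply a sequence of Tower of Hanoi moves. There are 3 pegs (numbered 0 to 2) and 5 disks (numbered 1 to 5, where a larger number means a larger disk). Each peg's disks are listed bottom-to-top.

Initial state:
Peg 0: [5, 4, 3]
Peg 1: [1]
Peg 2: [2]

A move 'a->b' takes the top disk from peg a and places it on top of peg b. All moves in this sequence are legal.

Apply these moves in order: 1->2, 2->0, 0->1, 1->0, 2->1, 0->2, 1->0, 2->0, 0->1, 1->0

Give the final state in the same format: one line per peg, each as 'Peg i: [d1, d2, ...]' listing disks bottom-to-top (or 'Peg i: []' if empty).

After move 1 (1->2):
Peg 0: [5, 4, 3]
Peg 1: []
Peg 2: [2, 1]

After move 2 (2->0):
Peg 0: [5, 4, 3, 1]
Peg 1: []
Peg 2: [2]

After move 3 (0->1):
Peg 0: [5, 4, 3]
Peg 1: [1]
Peg 2: [2]

After move 4 (1->0):
Peg 0: [5, 4, 3, 1]
Peg 1: []
Peg 2: [2]

After move 5 (2->1):
Peg 0: [5, 4, 3, 1]
Peg 1: [2]
Peg 2: []

After move 6 (0->2):
Peg 0: [5, 4, 3]
Peg 1: [2]
Peg 2: [1]

After move 7 (1->0):
Peg 0: [5, 4, 3, 2]
Peg 1: []
Peg 2: [1]

After move 8 (2->0):
Peg 0: [5, 4, 3, 2, 1]
Peg 1: []
Peg 2: []

After move 9 (0->1):
Peg 0: [5, 4, 3, 2]
Peg 1: [1]
Peg 2: []

After move 10 (1->0):
Peg 0: [5, 4, 3, 2, 1]
Peg 1: []
Peg 2: []

Answer: Peg 0: [5, 4, 3, 2, 1]
Peg 1: []
Peg 2: []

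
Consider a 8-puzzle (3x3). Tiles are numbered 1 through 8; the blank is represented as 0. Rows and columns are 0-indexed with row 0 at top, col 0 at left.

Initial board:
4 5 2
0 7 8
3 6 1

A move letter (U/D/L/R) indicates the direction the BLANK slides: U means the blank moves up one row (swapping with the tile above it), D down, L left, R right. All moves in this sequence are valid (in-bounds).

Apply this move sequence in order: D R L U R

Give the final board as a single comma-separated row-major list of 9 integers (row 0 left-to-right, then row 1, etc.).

Answer: 4, 5, 2, 7, 0, 8, 3, 6, 1

Derivation:
After move 1 (D):
4 5 2
3 7 8
0 6 1

After move 2 (R):
4 5 2
3 7 8
6 0 1

After move 3 (L):
4 5 2
3 7 8
0 6 1

After move 4 (U):
4 5 2
0 7 8
3 6 1

After move 5 (R):
4 5 2
7 0 8
3 6 1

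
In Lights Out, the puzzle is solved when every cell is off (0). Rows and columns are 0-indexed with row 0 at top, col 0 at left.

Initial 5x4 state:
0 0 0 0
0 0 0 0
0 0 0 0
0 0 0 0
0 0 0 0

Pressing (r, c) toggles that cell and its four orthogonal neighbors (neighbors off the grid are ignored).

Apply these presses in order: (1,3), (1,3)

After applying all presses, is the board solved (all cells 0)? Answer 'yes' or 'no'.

Answer: yes

Derivation:
After press 1 at (1,3):
0 0 0 1
0 0 1 1
0 0 0 1
0 0 0 0
0 0 0 0

After press 2 at (1,3):
0 0 0 0
0 0 0 0
0 0 0 0
0 0 0 0
0 0 0 0

Lights still on: 0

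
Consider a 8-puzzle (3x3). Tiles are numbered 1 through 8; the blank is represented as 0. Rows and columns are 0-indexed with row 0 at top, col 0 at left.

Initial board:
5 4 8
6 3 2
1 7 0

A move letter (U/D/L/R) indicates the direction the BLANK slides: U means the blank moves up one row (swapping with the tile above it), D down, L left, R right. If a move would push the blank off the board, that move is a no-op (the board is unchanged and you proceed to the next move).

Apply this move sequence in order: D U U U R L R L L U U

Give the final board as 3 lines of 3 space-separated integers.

After move 1 (D):
5 4 8
6 3 2
1 7 0

After move 2 (U):
5 4 8
6 3 0
1 7 2

After move 3 (U):
5 4 0
6 3 8
1 7 2

After move 4 (U):
5 4 0
6 3 8
1 7 2

After move 5 (R):
5 4 0
6 3 8
1 7 2

After move 6 (L):
5 0 4
6 3 8
1 7 2

After move 7 (R):
5 4 0
6 3 8
1 7 2

After move 8 (L):
5 0 4
6 3 8
1 7 2

After move 9 (L):
0 5 4
6 3 8
1 7 2

After move 10 (U):
0 5 4
6 3 8
1 7 2

After move 11 (U):
0 5 4
6 3 8
1 7 2

Answer: 0 5 4
6 3 8
1 7 2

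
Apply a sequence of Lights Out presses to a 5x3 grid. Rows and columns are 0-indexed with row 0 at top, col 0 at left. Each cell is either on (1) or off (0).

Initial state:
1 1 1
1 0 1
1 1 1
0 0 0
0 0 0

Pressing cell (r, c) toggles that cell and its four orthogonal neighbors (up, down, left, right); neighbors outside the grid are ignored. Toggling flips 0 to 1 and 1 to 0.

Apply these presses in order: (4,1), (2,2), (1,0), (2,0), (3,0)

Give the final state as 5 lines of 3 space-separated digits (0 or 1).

After press 1 at (4,1):
1 1 1
1 0 1
1 1 1
0 1 0
1 1 1

After press 2 at (2,2):
1 1 1
1 0 0
1 0 0
0 1 1
1 1 1

After press 3 at (1,0):
0 1 1
0 1 0
0 0 0
0 1 1
1 1 1

After press 4 at (2,0):
0 1 1
1 1 0
1 1 0
1 1 1
1 1 1

After press 5 at (3,0):
0 1 1
1 1 0
0 1 0
0 0 1
0 1 1

Answer: 0 1 1
1 1 0
0 1 0
0 0 1
0 1 1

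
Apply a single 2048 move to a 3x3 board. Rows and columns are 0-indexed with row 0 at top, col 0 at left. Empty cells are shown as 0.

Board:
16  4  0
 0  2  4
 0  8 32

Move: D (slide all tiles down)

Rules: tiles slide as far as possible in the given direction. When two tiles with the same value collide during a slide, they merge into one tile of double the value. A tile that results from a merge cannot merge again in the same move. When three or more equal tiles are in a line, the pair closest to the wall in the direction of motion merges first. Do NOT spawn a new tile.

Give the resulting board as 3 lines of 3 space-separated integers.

Answer:  0  4  0
 0  2  4
16  8 32

Derivation:
Slide down:
col 0: [16, 0, 0] -> [0, 0, 16]
col 1: [4, 2, 8] -> [4, 2, 8]
col 2: [0, 4, 32] -> [0, 4, 32]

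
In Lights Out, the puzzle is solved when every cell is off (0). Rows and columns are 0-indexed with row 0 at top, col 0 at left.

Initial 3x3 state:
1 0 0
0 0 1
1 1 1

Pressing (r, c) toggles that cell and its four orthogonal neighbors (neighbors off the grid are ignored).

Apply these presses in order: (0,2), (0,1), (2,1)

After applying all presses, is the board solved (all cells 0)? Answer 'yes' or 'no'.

Answer: yes

Derivation:
After press 1 at (0,2):
1 1 1
0 0 0
1 1 1

After press 2 at (0,1):
0 0 0
0 1 0
1 1 1

After press 3 at (2,1):
0 0 0
0 0 0
0 0 0

Lights still on: 0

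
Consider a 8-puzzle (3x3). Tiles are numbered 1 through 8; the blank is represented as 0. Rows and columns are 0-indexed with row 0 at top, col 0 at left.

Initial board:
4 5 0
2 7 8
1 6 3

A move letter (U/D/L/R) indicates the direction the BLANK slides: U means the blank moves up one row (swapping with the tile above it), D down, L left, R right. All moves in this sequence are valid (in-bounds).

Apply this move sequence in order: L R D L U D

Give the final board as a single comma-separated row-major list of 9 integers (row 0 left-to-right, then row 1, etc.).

After move 1 (L):
4 0 5
2 7 8
1 6 3

After move 2 (R):
4 5 0
2 7 8
1 6 3

After move 3 (D):
4 5 8
2 7 0
1 6 3

After move 4 (L):
4 5 8
2 0 7
1 6 3

After move 5 (U):
4 0 8
2 5 7
1 6 3

After move 6 (D):
4 5 8
2 0 7
1 6 3

Answer: 4, 5, 8, 2, 0, 7, 1, 6, 3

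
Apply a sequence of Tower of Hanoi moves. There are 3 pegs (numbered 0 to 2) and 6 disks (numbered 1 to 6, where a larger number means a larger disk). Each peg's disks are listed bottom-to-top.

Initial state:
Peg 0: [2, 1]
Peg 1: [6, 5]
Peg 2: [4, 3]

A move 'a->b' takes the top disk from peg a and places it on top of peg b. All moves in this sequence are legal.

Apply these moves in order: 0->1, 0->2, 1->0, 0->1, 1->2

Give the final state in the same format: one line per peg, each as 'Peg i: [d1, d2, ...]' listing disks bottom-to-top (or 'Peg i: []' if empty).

After move 1 (0->1):
Peg 0: [2]
Peg 1: [6, 5, 1]
Peg 2: [4, 3]

After move 2 (0->2):
Peg 0: []
Peg 1: [6, 5, 1]
Peg 2: [4, 3, 2]

After move 3 (1->0):
Peg 0: [1]
Peg 1: [6, 5]
Peg 2: [4, 3, 2]

After move 4 (0->1):
Peg 0: []
Peg 1: [6, 5, 1]
Peg 2: [4, 3, 2]

After move 5 (1->2):
Peg 0: []
Peg 1: [6, 5]
Peg 2: [4, 3, 2, 1]

Answer: Peg 0: []
Peg 1: [6, 5]
Peg 2: [4, 3, 2, 1]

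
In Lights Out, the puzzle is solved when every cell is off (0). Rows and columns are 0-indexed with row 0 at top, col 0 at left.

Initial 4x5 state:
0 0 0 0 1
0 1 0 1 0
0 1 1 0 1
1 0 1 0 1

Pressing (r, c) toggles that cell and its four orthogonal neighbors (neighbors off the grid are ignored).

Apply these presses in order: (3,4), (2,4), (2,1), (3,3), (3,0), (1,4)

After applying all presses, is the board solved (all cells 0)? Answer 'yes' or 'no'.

After press 1 at (3,4):
0 0 0 0 1
0 1 0 1 0
0 1 1 0 0
1 0 1 1 0

After press 2 at (2,4):
0 0 0 0 1
0 1 0 1 1
0 1 1 1 1
1 0 1 1 1

After press 3 at (2,1):
0 0 0 0 1
0 0 0 1 1
1 0 0 1 1
1 1 1 1 1

After press 4 at (3,3):
0 0 0 0 1
0 0 0 1 1
1 0 0 0 1
1 1 0 0 0

After press 5 at (3,0):
0 0 0 0 1
0 0 0 1 1
0 0 0 0 1
0 0 0 0 0

After press 6 at (1,4):
0 0 0 0 0
0 0 0 0 0
0 0 0 0 0
0 0 0 0 0

Lights still on: 0

Answer: yes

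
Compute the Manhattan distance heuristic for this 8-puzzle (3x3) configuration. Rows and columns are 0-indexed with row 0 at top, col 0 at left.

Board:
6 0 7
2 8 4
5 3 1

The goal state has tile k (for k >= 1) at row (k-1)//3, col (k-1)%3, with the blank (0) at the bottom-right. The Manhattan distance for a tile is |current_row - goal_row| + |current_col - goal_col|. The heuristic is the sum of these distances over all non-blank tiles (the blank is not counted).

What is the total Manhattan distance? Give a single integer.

Answer: 21

Derivation:
Tile 6: (0,0)->(1,2) = 3
Tile 7: (0,2)->(2,0) = 4
Tile 2: (1,0)->(0,1) = 2
Tile 8: (1,1)->(2,1) = 1
Tile 4: (1,2)->(1,0) = 2
Tile 5: (2,0)->(1,1) = 2
Tile 3: (2,1)->(0,2) = 3
Tile 1: (2,2)->(0,0) = 4
Sum: 3 + 4 + 2 + 1 + 2 + 2 + 3 + 4 = 21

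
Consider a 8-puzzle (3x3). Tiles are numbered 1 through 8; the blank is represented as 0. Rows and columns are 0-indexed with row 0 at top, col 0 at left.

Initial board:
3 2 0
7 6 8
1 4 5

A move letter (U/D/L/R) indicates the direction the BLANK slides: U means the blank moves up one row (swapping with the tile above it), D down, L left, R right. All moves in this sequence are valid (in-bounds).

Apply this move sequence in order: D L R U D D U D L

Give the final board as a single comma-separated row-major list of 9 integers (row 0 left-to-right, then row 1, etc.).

Answer: 3, 2, 8, 7, 6, 5, 1, 0, 4

Derivation:
After move 1 (D):
3 2 8
7 6 0
1 4 5

After move 2 (L):
3 2 8
7 0 6
1 4 5

After move 3 (R):
3 2 8
7 6 0
1 4 5

After move 4 (U):
3 2 0
7 6 8
1 4 5

After move 5 (D):
3 2 8
7 6 0
1 4 5

After move 6 (D):
3 2 8
7 6 5
1 4 0

After move 7 (U):
3 2 8
7 6 0
1 4 5

After move 8 (D):
3 2 8
7 6 5
1 4 0

After move 9 (L):
3 2 8
7 6 5
1 0 4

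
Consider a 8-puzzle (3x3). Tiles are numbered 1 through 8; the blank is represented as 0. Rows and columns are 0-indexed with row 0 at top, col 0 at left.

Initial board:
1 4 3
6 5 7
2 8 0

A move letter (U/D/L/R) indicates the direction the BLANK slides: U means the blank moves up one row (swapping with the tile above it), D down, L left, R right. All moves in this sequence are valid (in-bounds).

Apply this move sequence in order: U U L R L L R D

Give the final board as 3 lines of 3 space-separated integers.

Answer: 1 5 4
6 0 3
2 8 7

Derivation:
After move 1 (U):
1 4 3
6 5 0
2 8 7

After move 2 (U):
1 4 0
6 5 3
2 8 7

After move 3 (L):
1 0 4
6 5 3
2 8 7

After move 4 (R):
1 4 0
6 5 3
2 8 7

After move 5 (L):
1 0 4
6 5 3
2 8 7

After move 6 (L):
0 1 4
6 5 3
2 8 7

After move 7 (R):
1 0 4
6 5 3
2 8 7

After move 8 (D):
1 5 4
6 0 3
2 8 7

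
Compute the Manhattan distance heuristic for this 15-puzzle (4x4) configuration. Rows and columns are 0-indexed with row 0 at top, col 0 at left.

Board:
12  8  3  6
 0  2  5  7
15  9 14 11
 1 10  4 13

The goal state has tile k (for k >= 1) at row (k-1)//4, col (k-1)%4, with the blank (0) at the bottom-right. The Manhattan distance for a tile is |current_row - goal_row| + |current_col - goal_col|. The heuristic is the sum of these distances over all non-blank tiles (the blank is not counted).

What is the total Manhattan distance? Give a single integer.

Tile 12: at (0,0), goal (2,3), distance |0-2|+|0-3| = 5
Tile 8: at (0,1), goal (1,3), distance |0-1|+|1-3| = 3
Tile 3: at (0,2), goal (0,2), distance |0-0|+|2-2| = 0
Tile 6: at (0,3), goal (1,1), distance |0-1|+|3-1| = 3
Tile 2: at (1,1), goal (0,1), distance |1-0|+|1-1| = 1
Tile 5: at (1,2), goal (1,0), distance |1-1|+|2-0| = 2
Tile 7: at (1,3), goal (1,2), distance |1-1|+|3-2| = 1
Tile 15: at (2,0), goal (3,2), distance |2-3|+|0-2| = 3
Tile 9: at (2,1), goal (2,0), distance |2-2|+|1-0| = 1
Tile 14: at (2,2), goal (3,1), distance |2-3|+|2-1| = 2
Tile 11: at (2,3), goal (2,2), distance |2-2|+|3-2| = 1
Tile 1: at (3,0), goal (0,0), distance |3-0|+|0-0| = 3
Tile 10: at (3,1), goal (2,1), distance |3-2|+|1-1| = 1
Tile 4: at (3,2), goal (0,3), distance |3-0|+|2-3| = 4
Tile 13: at (3,3), goal (3,0), distance |3-3|+|3-0| = 3
Sum: 5 + 3 + 0 + 3 + 1 + 2 + 1 + 3 + 1 + 2 + 1 + 3 + 1 + 4 + 3 = 33

Answer: 33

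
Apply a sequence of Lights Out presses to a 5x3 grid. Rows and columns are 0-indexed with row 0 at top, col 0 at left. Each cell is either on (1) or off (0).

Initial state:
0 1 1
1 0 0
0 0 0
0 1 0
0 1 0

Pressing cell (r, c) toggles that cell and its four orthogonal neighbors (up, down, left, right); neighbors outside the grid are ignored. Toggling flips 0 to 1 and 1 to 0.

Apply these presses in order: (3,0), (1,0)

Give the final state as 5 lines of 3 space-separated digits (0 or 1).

Answer: 1 1 1
0 1 0
0 0 0
1 0 0
1 1 0

Derivation:
After press 1 at (3,0):
0 1 1
1 0 0
1 0 0
1 0 0
1 1 0

After press 2 at (1,0):
1 1 1
0 1 0
0 0 0
1 0 0
1 1 0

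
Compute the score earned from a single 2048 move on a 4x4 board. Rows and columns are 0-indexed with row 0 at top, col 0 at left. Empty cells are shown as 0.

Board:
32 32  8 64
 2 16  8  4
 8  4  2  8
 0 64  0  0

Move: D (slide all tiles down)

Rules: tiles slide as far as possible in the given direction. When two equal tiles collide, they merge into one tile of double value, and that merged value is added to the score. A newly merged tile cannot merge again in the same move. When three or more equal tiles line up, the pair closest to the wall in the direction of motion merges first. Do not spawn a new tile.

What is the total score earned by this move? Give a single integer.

Answer: 16

Derivation:
Slide down:
col 0: [32, 2, 8, 0] -> [0, 32, 2, 8]  score +0 (running 0)
col 1: [32, 16, 4, 64] -> [32, 16, 4, 64]  score +0 (running 0)
col 2: [8, 8, 2, 0] -> [0, 0, 16, 2]  score +16 (running 16)
col 3: [64, 4, 8, 0] -> [0, 64, 4, 8]  score +0 (running 16)
Board after move:
 0 32  0  0
32 16  0 64
 2  4 16  4
 8 64  2  8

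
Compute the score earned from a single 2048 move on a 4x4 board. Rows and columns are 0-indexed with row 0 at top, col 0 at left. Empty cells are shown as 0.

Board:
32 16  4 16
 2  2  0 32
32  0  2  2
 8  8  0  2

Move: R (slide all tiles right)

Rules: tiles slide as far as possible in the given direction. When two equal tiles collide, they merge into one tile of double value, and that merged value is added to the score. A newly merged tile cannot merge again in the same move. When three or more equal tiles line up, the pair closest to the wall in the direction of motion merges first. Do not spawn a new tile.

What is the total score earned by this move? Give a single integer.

Answer: 24

Derivation:
Slide right:
row 0: [32, 16, 4, 16] -> [32, 16, 4, 16]  score +0 (running 0)
row 1: [2, 2, 0, 32] -> [0, 0, 4, 32]  score +4 (running 4)
row 2: [32, 0, 2, 2] -> [0, 0, 32, 4]  score +4 (running 8)
row 3: [8, 8, 0, 2] -> [0, 0, 16, 2]  score +16 (running 24)
Board after move:
32 16  4 16
 0  0  4 32
 0  0 32  4
 0  0 16  2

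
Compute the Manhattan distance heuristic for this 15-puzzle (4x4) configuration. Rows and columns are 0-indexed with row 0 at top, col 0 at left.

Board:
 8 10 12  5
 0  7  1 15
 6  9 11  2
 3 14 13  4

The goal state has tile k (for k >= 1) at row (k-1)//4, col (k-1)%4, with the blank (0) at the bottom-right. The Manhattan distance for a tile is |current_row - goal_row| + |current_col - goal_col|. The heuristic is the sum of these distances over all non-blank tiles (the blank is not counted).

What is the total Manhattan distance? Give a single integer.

Answer: 37

Derivation:
Tile 8: at (0,0), goal (1,3), distance |0-1|+|0-3| = 4
Tile 10: at (0,1), goal (2,1), distance |0-2|+|1-1| = 2
Tile 12: at (0,2), goal (2,3), distance |0-2|+|2-3| = 3
Tile 5: at (0,3), goal (1,0), distance |0-1|+|3-0| = 4
Tile 7: at (1,1), goal (1,2), distance |1-1|+|1-2| = 1
Tile 1: at (1,2), goal (0,0), distance |1-0|+|2-0| = 3
Tile 15: at (1,3), goal (3,2), distance |1-3|+|3-2| = 3
Tile 6: at (2,0), goal (1,1), distance |2-1|+|0-1| = 2
Tile 9: at (2,1), goal (2,0), distance |2-2|+|1-0| = 1
Tile 11: at (2,2), goal (2,2), distance |2-2|+|2-2| = 0
Tile 2: at (2,3), goal (0,1), distance |2-0|+|3-1| = 4
Tile 3: at (3,0), goal (0,2), distance |3-0|+|0-2| = 5
Tile 14: at (3,1), goal (3,1), distance |3-3|+|1-1| = 0
Tile 13: at (3,2), goal (3,0), distance |3-3|+|2-0| = 2
Tile 4: at (3,3), goal (0,3), distance |3-0|+|3-3| = 3
Sum: 4 + 2 + 3 + 4 + 1 + 3 + 3 + 2 + 1 + 0 + 4 + 5 + 0 + 2 + 3 = 37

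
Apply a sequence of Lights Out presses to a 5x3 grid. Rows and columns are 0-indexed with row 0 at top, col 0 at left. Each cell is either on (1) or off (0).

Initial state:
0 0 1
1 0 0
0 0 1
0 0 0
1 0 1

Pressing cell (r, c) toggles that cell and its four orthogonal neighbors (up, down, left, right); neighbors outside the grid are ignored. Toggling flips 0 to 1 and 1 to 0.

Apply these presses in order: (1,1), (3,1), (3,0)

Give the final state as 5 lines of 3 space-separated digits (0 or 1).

Answer: 0 1 1
0 1 1
1 0 1
0 0 1
0 1 1

Derivation:
After press 1 at (1,1):
0 1 1
0 1 1
0 1 1
0 0 0
1 0 1

After press 2 at (3,1):
0 1 1
0 1 1
0 0 1
1 1 1
1 1 1

After press 3 at (3,0):
0 1 1
0 1 1
1 0 1
0 0 1
0 1 1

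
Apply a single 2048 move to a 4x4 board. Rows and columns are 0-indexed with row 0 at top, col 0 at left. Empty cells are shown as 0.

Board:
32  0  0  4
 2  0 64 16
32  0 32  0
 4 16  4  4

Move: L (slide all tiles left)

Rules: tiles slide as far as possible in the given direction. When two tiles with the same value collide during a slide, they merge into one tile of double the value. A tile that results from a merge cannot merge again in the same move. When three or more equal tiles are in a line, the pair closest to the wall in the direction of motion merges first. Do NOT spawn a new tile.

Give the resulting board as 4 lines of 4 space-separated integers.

Slide left:
row 0: [32, 0, 0, 4] -> [32, 4, 0, 0]
row 1: [2, 0, 64, 16] -> [2, 64, 16, 0]
row 2: [32, 0, 32, 0] -> [64, 0, 0, 0]
row 3: [4, 16, 4, 4] -> [4, 16, 8, 0]

Answer: 32  4  0  0
 2 64 16  0
64  0  0  0
 4 16  8  0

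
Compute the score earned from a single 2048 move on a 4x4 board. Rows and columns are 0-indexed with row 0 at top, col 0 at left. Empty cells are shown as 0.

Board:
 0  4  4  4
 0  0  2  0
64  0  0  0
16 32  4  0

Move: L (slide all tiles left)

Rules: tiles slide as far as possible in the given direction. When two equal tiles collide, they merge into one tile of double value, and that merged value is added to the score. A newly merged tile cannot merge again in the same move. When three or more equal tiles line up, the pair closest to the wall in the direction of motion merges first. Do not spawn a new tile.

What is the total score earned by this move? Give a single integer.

Slide left:
row 0: [0, 4, 4, 4] -> [8, 4, 0, 0]  score +8 (running 8)
row 1: [0, 0, 2, 0] -> [2, 0, 0, 0]  score +0 (running 8)
row 2: [64, 0, 0, 0] -> [64, 0, 0, 0]  score +0 (running 8)
row 3: [16, 32, 4, 0] -> [16, 32, 4, 0]  score +0 (running 8)
Board after move:
 8  4  0  0
 2  0  0  0
64  0  0  0
16 32  4  0

Answer: 8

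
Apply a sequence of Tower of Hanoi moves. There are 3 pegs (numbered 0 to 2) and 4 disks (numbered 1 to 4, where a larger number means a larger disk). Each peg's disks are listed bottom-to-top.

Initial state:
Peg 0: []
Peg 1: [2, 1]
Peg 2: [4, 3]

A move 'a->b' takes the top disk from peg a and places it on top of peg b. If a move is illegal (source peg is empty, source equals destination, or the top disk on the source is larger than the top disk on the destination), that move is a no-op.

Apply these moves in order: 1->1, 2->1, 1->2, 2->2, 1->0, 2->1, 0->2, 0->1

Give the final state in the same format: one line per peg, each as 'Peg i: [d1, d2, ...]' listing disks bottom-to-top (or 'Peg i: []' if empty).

After move 1 (1->1):
Peg 0: []
Peg 1: [2, 1]
Peg 2: [4, 3]

After move 2 (2->1):
Peg 0: []
Peg 1: [2, 1]
Peg 2: [4, 3]

After move 3 (1->2):
Peg 0: []
Peg 1: [2]
Peg 2: [4, 3, 1]

After move 4 (2->2):
Peg 0: []
Peg 1: [2]
Peg 2: [4, 3, 1]

After move 5 (1->0):
Peg 0: [2]
Peg 1: []
Peg 2: [4, 3, 1]

After move 6 (2->1):
Peg 0: [2]
Peg 1: [1]
Peg 2: [4, 3]

After move 7 (0->2):
Peg 0: []
Peg 1: [1]
Peg 2: [4, 3, 2]

After move 8 (0->1):
Peg 0: []
Peg 1: [1]
Peg 2: [4, 3, 2]

Answer: Peg 0: []
Peg 1: [1]
Peg 2: [4, 3, 2]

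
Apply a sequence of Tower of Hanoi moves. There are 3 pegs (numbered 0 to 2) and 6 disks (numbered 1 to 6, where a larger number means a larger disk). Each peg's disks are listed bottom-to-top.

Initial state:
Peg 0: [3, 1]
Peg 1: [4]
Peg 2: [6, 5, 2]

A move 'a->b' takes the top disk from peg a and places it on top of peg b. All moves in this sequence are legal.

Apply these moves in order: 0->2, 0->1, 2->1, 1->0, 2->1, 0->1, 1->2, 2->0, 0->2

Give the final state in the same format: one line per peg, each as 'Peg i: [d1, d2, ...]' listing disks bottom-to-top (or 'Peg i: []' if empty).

After move 1 (0->2):
Peg 0: [3]
Peg 1: [4]
Peg 2: [6, 5, 2, 1]

After move 2 (0->1):
Peg 0: []
Peg 1: [4, 3]
Peg 2: [6, 5, 2, 1]

After move 3 (2->1):
Peg 0: []
Peg 1: [4, 3, 1]
Peg 2: [6, 5, 2]

After move 4 (1->0):
Peg 0: [1]
Peg 1: [4, 3]
Peg 2: [6, 5, 2]

After move 5 (2->1):
Peg 0: [1]
Peg 1: [4, 3, 2]
Peg 2: [6, 5]

After move 6 (0->1):
Peg 0: []
Peg 1: [4, 3, 2, 1]
Peg 2: [6, 5]

After move 7 (1->2):
Peg 0: []
Peg 1: [4, 3, 2]
Peg 2: [6, 5, 1]

After move 8 (2->0):
Peg 0: [1]
Peg 1: [4, 3, 2]
Peg 2: [6, 5]

After move 9 (0->2):
Peg 0: []
Peg 1: [4, 3, 2]
Peg 2: [6, 5, 1]

Answer: Peg 0: []
Peg 1: [4, 3, 2]
Peg 2: [6, 5, 1]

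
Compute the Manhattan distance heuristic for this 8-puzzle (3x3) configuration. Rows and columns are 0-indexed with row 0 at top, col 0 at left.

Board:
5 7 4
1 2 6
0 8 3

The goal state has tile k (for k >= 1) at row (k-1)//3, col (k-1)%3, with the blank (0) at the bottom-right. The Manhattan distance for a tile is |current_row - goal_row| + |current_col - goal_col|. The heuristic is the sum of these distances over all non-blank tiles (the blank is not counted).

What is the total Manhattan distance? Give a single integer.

Tile 5: (0,0)->(1,1) = 2
Tile 7: (0,1)->(2,0) = 3
Tile 4: (0,2)->(1,0) = 3
Tile 1: (1,0)->(0,0) = 1
Tile 2: (1,1)->(0,1) = 1
Tile 6: (1,2)->(1,2) = 0
Tile 8: (2,1)->(2,1) = 0
Tile 3: (2,2)->(0,2) = 2
Sum: 2 + 3 + 3 + 1 + 1 + 0 + 0 + 2 = 12

Answer: 12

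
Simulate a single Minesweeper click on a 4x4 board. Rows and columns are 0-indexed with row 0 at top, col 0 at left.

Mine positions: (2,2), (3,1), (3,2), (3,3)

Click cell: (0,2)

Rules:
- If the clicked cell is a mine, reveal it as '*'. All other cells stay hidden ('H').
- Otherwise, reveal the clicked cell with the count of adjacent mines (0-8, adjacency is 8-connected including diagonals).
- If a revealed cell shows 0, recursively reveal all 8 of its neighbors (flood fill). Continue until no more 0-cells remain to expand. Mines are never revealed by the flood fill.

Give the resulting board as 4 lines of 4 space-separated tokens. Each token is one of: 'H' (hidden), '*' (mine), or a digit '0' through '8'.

0 0 0 0
0 1 1 1
1 3 H H
H H H H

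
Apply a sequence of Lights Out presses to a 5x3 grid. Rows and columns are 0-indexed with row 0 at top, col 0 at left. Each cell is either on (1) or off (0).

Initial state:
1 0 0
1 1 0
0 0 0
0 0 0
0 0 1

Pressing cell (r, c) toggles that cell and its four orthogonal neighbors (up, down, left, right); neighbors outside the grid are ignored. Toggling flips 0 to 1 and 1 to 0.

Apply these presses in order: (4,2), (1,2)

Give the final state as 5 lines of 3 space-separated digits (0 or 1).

Answer: 1 0 1
1 0 1
0 0 1
0 0 1
0 1 0

Derivation:
After press 1 at (4,2):
1 0 0
1 1 0
0 0 0
0 0 1
0 1 0

After press 2 at (1,2):
1 0 1
1 0 1
0 0 1
0 0 1
0 1 0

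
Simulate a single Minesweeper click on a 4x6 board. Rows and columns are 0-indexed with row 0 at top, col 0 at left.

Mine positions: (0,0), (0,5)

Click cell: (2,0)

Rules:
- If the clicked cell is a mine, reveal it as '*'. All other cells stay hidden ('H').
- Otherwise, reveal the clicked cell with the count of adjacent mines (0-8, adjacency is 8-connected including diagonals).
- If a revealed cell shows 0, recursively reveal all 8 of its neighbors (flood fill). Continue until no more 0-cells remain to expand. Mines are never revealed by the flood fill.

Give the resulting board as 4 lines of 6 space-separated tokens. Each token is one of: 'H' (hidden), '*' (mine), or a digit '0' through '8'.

H 1 0 0 1 H
1 1 0 0 1 1
0 0 0 0 0 0
0 0 0 0 0 0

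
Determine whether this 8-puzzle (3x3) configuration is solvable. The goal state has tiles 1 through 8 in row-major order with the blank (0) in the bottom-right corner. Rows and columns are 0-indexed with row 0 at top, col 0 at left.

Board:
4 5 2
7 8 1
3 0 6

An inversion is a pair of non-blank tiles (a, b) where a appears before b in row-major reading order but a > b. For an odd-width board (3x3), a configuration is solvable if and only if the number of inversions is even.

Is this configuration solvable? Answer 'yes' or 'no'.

Inversions (pairs i<j in row-major order where tile[i] > tile[j] > 0): 13
13 is odd, so the puzzle is not solvable.

Answer: no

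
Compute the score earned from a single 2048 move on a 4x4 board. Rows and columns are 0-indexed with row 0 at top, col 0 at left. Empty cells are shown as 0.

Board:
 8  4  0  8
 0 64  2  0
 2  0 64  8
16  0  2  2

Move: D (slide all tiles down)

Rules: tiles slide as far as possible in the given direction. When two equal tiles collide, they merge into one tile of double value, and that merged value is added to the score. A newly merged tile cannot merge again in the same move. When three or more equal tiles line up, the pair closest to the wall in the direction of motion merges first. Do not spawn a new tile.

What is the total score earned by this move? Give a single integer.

Slide down:
col 0: [8, 0, 2, 16] -> [0, 8, 2, 16]  score +0 (running 0)
col 1: [4, 64, 0, 0] -> [0, 0, 4, 64]  score +0 (running 0)
col 2: [0, 2, 64, 2] -> [0, 2, 64, 2]  score +0 (running 0)
col 3: [8, 0, 8, 2] -> [0, 0, 16, 2]  score +16 (running 16)
Board after move:
 0  0  0  0
 8  0  2  0
 2  4 64 16
16 64  2  2

Answer: 16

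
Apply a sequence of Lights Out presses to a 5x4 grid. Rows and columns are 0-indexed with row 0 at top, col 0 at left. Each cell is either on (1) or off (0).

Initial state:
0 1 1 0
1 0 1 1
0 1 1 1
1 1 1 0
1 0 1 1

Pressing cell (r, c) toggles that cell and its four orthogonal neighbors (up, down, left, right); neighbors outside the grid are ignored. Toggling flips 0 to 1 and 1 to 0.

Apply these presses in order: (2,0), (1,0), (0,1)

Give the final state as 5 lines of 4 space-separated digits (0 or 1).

After press 1 at (2,0):
0 1 1 0
0 0 1 1
1 0 1 1
0 1 1 0
1 0 1 1

After press 2 at (1,0):
1 1 1 0
1 1 1 1
0 0 1 1
0 1 1 0
1 0 1 1

After press 3 at (0,1):
0 0 0 0
1 0 1 1
0 0 1 1
0 1 1 0
1 0 1 1

Answer: 0 0 0 0
1 0 1 1
0 0 1 1
0 1 1 0
1 0 1 1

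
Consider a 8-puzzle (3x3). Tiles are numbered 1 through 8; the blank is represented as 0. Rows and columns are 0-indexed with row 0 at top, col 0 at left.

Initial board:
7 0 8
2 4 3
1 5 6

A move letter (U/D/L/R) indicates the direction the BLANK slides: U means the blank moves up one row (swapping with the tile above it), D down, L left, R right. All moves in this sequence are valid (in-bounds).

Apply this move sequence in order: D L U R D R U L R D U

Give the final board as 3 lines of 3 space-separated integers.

After move 1 (D):
7 4 8
2 0 3
1 5 6

After move 2 (L):
7 4 8
0 2 3
1 5 6

After move 3 (U):
0 4 8
7 2 3
1 5 6

After move 4 (R):
4 0 8
7 2 3
1 5 6

After move 5 (D):
4 2 8
7 0 3
1 5 6

After move 6 (R):
4 2 8
7 3 0
1 5 6

After move 7 (U):
4 2 0
7 3 8
1 5 6

After move 8 (L):
4 0 2
7 3 8
1 5 6

After move 9 (R):
4 2 0
7 3 8
1 5 6

After move 10 (D):
4 2 8
7 3 0
1 5 6

After move 11 (U):
4 2 0
7 3 8
1 5 6

Answer: 4 2 0
7 3 8
1 5 6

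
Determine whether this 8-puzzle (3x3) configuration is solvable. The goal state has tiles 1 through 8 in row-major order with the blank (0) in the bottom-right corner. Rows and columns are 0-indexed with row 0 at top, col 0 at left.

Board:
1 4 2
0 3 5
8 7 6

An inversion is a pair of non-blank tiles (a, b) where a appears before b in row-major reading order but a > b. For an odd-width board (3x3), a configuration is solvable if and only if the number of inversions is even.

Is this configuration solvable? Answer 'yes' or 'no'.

Inversions (pairs i<j in row-major order where tile[i] > tile[j] > 0): 5
5 is odd, so the puzzle is not solvable.

Answer: no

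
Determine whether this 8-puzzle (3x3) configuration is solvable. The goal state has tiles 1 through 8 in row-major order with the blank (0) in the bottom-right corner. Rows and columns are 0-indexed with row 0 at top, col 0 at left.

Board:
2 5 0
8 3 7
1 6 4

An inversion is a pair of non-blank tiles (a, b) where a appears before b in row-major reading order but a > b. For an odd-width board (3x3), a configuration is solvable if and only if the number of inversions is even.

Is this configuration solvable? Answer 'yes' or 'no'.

Answer: yes

Derivation:
Inversions (pairs i<j in row-major order where tile[i] > tile[j] > 0): 14
14 is even, so the puzzle is solvable.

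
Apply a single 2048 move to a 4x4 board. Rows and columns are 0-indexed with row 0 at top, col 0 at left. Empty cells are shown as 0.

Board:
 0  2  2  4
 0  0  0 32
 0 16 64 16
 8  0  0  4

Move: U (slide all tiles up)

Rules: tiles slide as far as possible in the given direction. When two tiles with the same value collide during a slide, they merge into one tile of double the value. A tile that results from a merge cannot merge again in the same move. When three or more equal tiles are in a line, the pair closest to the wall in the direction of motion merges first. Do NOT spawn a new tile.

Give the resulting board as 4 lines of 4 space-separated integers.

Slide up:
col 0: [0, 0, 0, 8] -> [8, 0, 0, 0]
col 1: [2, 0, 16, 0] -> [2, 16, 0, 0]
col 2: [2, 0, 64, 0] -> [2, 64, 0, 0]
col 3: [4, 32, 16, 4] -> [4, 32, 16, 4]

Answer:  8  2  2  4
 0 16 64 32
 0  0  0 16
 0  0  0  4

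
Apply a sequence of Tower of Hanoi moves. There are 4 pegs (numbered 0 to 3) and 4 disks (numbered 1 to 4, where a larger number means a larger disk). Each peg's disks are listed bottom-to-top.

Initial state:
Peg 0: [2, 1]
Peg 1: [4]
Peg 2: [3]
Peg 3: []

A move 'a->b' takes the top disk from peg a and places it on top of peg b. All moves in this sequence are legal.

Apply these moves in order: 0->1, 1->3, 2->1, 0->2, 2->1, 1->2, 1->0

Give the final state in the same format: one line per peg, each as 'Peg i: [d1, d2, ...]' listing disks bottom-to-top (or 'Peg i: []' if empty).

After move 1 (0->1):
Peg 0: [2]
Peg 1: [4, 1]
Peg 2: [3]
Peg 3: []

After move 2 (1->3):
Peg 0: [2]
Peg 1: [4]
Peg 2: [3]
Peg 3: [1]

After move 3 (2->1):
Peg 0: [2]
Peg 1: [4, 3]
Peg 2: []
Peg 3: [1]

After move 4 (0->2):
Peg 0: []
Peg 1: [4, 3]
Peg 2: [2]
Peg 3: [1]

After move 5 (2->1):
Peg 0: []
Peg 1: [4, 3, 2]
Peg 2: []
Peg 3: [1]

After move 6 (1->2):
Peg 0: []
Peg 1: [4, 3]
Peg 2: [2]
Peg 3: [1]

After move 7 (1->0):
Peg 0: [3]
Peg 1: [4]
Peg 2: [2]
Peg 3: [1]

Answer: Peg 0: [3]
Peg 1: [4]
Peg 2: [2]
Peg 3: [1]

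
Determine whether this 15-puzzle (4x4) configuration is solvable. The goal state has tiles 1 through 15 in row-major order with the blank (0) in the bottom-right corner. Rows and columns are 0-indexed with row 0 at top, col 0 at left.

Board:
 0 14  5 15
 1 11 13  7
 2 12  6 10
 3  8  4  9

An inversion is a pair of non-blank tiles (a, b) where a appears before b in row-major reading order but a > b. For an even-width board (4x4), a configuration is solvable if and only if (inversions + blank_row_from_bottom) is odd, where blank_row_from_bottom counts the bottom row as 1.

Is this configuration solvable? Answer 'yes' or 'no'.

Answer: yes

Derivation:
Inversions: 63
Blank is in row 0 (0-indexed from top), which is row 4 counting from the bottom (bottom = 1).
63 + 4 = 67, which is odd, so the puzzle is solvable.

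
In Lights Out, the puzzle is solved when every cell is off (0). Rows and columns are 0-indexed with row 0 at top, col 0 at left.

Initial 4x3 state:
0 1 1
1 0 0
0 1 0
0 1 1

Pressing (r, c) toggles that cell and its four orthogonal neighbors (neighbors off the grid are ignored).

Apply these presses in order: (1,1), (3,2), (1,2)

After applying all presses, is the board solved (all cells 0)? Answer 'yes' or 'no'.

After press 1 at (1,1):
0 0 1
0 1 1
0 0 0
0 1 1

After press 2 at (3,2):
0 0 1
0 1 1
0 0 1
0 0 0

After press 3 at (1,2):
0 0 0
0 0 0
0 0 0
0 0 0

Lights still on: 0

Answer: yes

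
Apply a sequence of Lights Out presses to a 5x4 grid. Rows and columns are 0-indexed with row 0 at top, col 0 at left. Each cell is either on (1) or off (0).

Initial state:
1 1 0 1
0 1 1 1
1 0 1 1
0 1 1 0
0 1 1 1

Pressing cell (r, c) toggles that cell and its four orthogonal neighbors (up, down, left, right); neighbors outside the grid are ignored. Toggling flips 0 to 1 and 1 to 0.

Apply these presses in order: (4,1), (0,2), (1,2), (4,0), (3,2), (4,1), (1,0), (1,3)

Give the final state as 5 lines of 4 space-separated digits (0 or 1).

Answer: 0 0 0 1
1 1 0 1
0 0 1 0
1 0 0 1
1 0 0 1

Derivation:
After press 1 at (4,1):
1 1 0 1
0 1 1 1
1 0 1 1
0 0 1 0
1 0 0 1

After press 2 at (0,2):
1 0 1 0
0 1 0 1
1 0 1 1
0 0 1 0
1 0 0 1

After press 3 at (1,2):
1 0 0 0
0 0 1 0
1 0 0 1
0 0 1 0
1 0 0 1

After press 4 at (4,0):
1 0 0 0
0 0 1 0
1 0 0 1
1 0 1 0
0 1 0 1

After press 5 at (3,2):
1 0 0 0
0 0 1 0
1 0 1 1
1 1 0 1
0 1 1 1

After press 6 at (4,1):
1 0 0 0
0 0 1 0
1 0 1 1
1 0 0 1
1 0 0 1

After press 7 at (1,0):
0 0 0 0
1 1 1 0
0 0 1 1
1 0 0 1
1 0 0 1

After press 8 at (1,3):
0 0 0 1
1 1 0 1
0 0 1 0
1 0 0 1
1 0 0 1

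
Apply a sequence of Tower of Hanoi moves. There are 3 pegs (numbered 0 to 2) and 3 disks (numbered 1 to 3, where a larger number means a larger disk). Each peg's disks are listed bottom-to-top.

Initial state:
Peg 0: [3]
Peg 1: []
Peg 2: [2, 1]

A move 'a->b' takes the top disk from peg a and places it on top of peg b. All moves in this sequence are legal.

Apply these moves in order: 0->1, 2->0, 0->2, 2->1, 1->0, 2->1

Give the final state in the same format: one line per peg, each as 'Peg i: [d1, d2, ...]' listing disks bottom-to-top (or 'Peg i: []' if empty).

Answer: Peg 0: [1]
Peg 1: [3, 2]
Peg 2: []

Derivation:
After move 1 (0->1):
Peg 0: []
Peg 1: [3]
Peg 2: [2, 1]

After move 2 (2->0):
Peg 0: [1]
Peg 1: [3]
Peg 2: [2]

After move 3 (0->2):
Peg 0: []
Peg 1: [3]
Peg 2: [2, 1]

After move 4 (2->1):
Peg 0: []
Peg 1: [3, 1]
Peg 2: [2]

After move 5 (1->0):
Peg 0: [1]
Peg 1: [3]
Peg 2: [2]

After move 6 (2->1):
Peg 0: [1]
Peg 1: [3, 2]
Peg 2: []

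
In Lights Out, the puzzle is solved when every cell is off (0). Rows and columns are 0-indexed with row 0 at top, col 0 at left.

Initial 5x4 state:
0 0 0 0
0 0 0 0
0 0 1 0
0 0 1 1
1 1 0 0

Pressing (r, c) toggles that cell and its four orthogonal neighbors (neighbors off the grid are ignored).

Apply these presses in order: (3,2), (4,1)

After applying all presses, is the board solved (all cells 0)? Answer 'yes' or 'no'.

After press 1 at (3,2):
0 0 0 0
0 0 0 0
0 0 0 0
0 1 0 0
1 1 1 0

After press 2 at (4,1):
0 0 0 0
0 0 0 0
0 0 0 0
0 0 0 0
0 0 0 0

Lights still on: 0

Answer: yes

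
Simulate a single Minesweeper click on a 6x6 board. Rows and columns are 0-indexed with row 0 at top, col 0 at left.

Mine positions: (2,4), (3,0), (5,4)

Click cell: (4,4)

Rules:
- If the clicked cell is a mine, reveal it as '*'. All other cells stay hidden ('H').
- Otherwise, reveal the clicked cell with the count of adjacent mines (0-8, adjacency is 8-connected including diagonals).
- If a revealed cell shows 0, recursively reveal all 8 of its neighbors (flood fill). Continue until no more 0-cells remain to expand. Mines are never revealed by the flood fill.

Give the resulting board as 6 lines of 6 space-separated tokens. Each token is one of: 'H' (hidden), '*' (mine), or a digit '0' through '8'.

H H H H H H
H H H H H H
H H H H H H
H H H H H H
H H H H 1 H
H H H H H H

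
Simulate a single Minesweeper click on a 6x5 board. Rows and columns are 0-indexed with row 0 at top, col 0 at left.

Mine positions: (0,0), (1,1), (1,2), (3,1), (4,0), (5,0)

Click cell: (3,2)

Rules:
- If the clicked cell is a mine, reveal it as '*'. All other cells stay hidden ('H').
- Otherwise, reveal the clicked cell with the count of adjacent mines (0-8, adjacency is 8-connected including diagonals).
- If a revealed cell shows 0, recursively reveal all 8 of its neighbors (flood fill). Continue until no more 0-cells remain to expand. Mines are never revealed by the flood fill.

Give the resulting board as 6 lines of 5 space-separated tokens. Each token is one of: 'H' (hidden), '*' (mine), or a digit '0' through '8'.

H H H H H
H H H H H
H H H H H
H H 1 H H
H H H H H
H H H H H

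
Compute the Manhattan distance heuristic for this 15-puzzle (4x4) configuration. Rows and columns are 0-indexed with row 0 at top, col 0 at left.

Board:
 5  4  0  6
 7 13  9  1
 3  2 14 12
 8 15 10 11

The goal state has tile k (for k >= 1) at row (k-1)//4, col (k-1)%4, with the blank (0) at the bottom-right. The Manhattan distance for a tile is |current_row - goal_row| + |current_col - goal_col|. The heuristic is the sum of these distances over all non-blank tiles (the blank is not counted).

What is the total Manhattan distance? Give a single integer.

Tile 5: at (0,0), goal (1,0), distance |0-1|+|0-0| = 1
Tile 4: at (0,1), goal (0,3), distance |0-0|+|1-3| = 2
Tile 6: at (0,3), goal (1,1), distance |0-1|+|3-1| = 3
Tile 7: at (1,0), goal (1,2), distance |1-1|+|0-2| = 2
Tile 13: at (1,1), goal (3,0), distance |1-3|+|1-0| = 3
Tile 9: at (1,2), goal (2,0), distance |1-2|+|2-0| = 3
Tile 1: at (1,3), goal (0,0), distance |1-0|+|3-0| = 4
Tile 3: at (2,0), goal (0,2), distance |2-0|+|0-2| = 4
Tile 2: at (2,1), goal (0,1), distance |2-0|+|1-1| = 2
Tile 14: at (2,2), goal (3,1), distance |2-3|+|2-1| = 2
Tile 12: at (2,3), goal (2,3), distance |2-2|+|3-3| = 0
Tile 8: at (3,0), goal (1,3), distance |3-1|+|0-3| = 5
Tile 15: at (3,1), goal (3,2), distance |3-3|+|1-2| = 1
Tile 10: at (3,2), goal (2,1), distance |3-2|+|2-1| = 2
Tile 11: at (3,3), goal (2,2), distance |3-2|+|3-2| = 2
Sum: 1 + 2 + 3 + 2 + 3 + 3 + 4 + 4 + 2 + 2 + 0 + 5 + 1 + 2 + 2 = 36

Answer: 36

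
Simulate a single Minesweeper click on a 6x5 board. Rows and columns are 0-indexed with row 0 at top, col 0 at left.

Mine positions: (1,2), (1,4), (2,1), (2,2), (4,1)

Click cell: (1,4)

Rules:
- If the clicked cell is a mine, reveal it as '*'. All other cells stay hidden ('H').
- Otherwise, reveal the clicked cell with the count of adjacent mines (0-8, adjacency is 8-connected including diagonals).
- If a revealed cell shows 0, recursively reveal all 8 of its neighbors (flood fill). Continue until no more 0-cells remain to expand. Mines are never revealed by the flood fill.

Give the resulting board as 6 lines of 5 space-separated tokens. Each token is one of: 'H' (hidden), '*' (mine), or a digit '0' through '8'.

H H H H H
H H H H *
H H H H H
H H H H H
H H H H H
H H H H H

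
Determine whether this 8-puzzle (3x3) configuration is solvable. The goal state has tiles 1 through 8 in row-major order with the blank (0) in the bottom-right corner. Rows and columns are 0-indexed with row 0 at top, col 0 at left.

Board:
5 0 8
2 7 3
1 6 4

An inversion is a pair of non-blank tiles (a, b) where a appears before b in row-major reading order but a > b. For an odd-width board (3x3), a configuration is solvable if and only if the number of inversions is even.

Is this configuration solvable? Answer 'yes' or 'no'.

Answer: no

Derivation:
Inversions (pairs i<j in row-major order where tile[i] > tile[j] > 0): 17
17 is odd, so the puzzle is not solvable.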